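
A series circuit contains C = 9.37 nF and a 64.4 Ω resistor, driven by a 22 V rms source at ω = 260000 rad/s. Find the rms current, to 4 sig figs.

X_C = 1/(ωC) = 410.5 Ω
Z = 64.40 − j410.5 Ω
|Z| = √(64.40² + 410.5²) = 415.5 Ω
I = V/|Z| = 22/415.5 = 52.95 mA

52.95 mA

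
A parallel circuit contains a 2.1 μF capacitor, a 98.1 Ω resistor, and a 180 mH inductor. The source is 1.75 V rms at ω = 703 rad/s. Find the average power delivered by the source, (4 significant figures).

X_L = ωL = 126.5 Ω
X_C = 1/(ωC) = 677.4 Ω
Parallel: admittances add. Y = 1/R + 1/(jωL) + jωC
Y = (0.01019 − j0.006426) S
|Y| = 0.01205 S → |Z| = 1/|Y| = 82.99 Ω, ∠Z = −∠Y = 32.23°
I = V/|Z| = 21.09 mA
P = VI cos φ = 1.75 × 0.02109 × cos(32.23°) = 31.22 mW

31.22 mW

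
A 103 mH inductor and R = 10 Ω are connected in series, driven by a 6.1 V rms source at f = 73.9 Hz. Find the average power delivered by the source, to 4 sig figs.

ω = 2πf = 464.3 rad/s
X_L = ωL = 47.83 Ω
Z = 10.00 + j47.83 Ω
|Z| = √(10.00² + 47.83²) = 48.86 Ω
∠Z = arctan(47.83/10.00) = 78.19°
I = V/|Z| = 124.8 mA
P = VI cos φ = 6.1 × 0.1248 × cos(78.19°) = 155.9 mW

155.9 mW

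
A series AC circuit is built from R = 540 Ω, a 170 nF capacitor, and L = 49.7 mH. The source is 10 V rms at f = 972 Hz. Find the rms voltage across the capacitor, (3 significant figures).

11.3 V

ω = 2πf = 6107 rad/s
X_L = ωL = 304 Ω
X_C = 1/(ωC) = 963 Ω
Net reactance X = X_L − X_C = -660 Ω
Z = 540 − j660 Ω
|Z| = √(540² + 660²) = 852 Ω
I = V/|Z| = 11.7 mA
V_C = I·|Z_C| = 0.0117 × 963 = 11.3 V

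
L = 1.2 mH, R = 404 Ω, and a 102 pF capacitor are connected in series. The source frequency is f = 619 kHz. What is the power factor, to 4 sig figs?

0.1850

ω = 2πf = 3.889e+06 rad/s
X_L = ωL = 4667 Ω
X_C = 1/(ωC) = 2521 Ω
Net reactance X = X_L − X_C = 2146 Ω
Z = 404.0 + j2146 Ω
|Z| = √(404.0² + 2146²) = 2184 Ω
∠Z = arctan(2146/404.0) = 79.34°
cos φ = cos(79.34°) = 0.1850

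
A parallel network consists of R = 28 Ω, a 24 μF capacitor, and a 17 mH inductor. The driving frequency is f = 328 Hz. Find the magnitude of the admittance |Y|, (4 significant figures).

ω = 2πf = 2061 rad/s
X_L = ωL = 35.04 Ω
X_C = 1/(ωC) = 20.22 Ω
Parallel: admittances add. Y = 1/R + 1/(jωL) + jωC
Y = (0.03571 + j0.02092) S
|Y| = 0.04139 S → |Z| = 1/|Y| = 24.16 Ω, ∠Z = −∠Y = -30.36°

41.39 mS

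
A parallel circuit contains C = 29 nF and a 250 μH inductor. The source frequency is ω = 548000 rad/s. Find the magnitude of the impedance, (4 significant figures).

X_L = ωL = 137.0 Ω
X_C = 1/(ωC) = 62.92 Ω
Parallel: admittances add. Y = 1/(jωL) + jωC
Y = (0 + j0.008593) S
|Y| = 0.008593 S → |Z| = 1/|Y| = 116.4 Ω, ∠Z = −∠Y = -90.00°

116.4 Ω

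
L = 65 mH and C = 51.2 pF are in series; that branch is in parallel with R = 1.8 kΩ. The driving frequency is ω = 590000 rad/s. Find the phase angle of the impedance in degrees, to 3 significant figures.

X_L = ωL = 38400 Ω
X_C = 1/(ωC) = 33100 Ω
Branch 1: Z₁ = R = 1800 Ω
Branch 2 (series LC): Z₂ = j(X_L − X_C) = j5250 Ω
Parallel: Z = Z₁Z₂/(Z₁+Z₂), |Z| = 1700 Ω, ∠Z = 18.9°

18.9°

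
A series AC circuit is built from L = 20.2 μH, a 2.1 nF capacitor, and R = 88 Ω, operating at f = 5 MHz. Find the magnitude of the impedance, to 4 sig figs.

ω = 2πf = 3.142e+07 rad/s
X_L = ωL = 634.6 Ω
X_C = 1/(ωC) = 15.16 Ω
Net reactance X = X_L − X_C = 619.4 Ω
Z = 88.00 + j619.4 Ω
|Z| = √(88.00² + 619.4²) = 625.7 Ω

625.7 Ω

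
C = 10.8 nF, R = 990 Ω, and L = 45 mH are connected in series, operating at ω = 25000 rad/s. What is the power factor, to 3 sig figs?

0.358

X_L = ωL = 1120 Ω
X_C = 1/(ωC) = 3700 Ω
Net reactance X = X_L − X_C = -2580 Ω
Z = 990 − j2580 Ω
|Z| = √(990² + 2580²) = 2760 Ω
∠Z = arctan(-2580/990) = -69.0°
cos φ = cos(-69.0°) = 0.358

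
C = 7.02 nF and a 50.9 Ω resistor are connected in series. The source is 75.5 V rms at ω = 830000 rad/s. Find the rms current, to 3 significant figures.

422 mA

X_C = 1/(ωC) = 172 Ω
Z = 50.9 − j172 Ω
|Z| = √(50.9² + 172²) = 179 Ω
I = V/|Z| = 75.5/179 = 422 mA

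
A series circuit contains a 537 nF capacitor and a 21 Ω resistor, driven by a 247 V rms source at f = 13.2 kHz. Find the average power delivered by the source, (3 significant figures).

ω = 2πf = 82940 rad/s
X_C = 1/(ωC) = 22.5 Ω
Z = 21.0 − j22.5 Ω
|Z| = √(21.0² + 22.5²) = 30.7 Ω
∠Z = arctan(-22.5/21.0) = -46.9°
I = V/|Z| = 8.03 A
P = VI cos φ = 247 × 8.03 × cos(-46.9°) = 1.36 kW

1.36 kW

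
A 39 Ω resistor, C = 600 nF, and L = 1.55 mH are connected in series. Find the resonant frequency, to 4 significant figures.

5.219 kHz

ω₀ = 1/√(LC) = 1/√(0.00155 × 6e-07) = 32790 rad/s
f₀ = ω₀/(2π) = 5.219 kHz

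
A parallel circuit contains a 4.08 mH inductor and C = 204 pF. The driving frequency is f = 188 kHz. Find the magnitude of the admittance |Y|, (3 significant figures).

33.5 μS

ω = 2πf = 1.181e+06 rad/s
X_L = ωL = 4820 Ω
X_C = 1/(ωC) = 4150 Ω
Parallel: admittances add. Y = 1/(jωL) + jωC
Y = (0 + j3.35e-05) S
|Y| = 3.35e-05 S → |Z| = 1/|Y| = 29900 Ω, ∠Z = −∠Y = -90.0°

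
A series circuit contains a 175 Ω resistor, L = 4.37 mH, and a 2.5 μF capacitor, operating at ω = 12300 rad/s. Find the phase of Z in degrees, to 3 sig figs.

X_L = ωL = 53.8 Ω
X_C = 1/(ωC) = 32.5 Ω
Net reactance X = X_L − X_C = 21.2 Ω
Z = 175 + j21.2 Ω
|Z| = √(175² + 21.2²) = 176 Ω
∠Z = arctan(21.2/175) = 6.92°

6.92°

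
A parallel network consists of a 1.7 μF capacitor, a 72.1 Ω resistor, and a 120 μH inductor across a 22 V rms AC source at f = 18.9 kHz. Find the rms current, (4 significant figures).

ω = 2πf = 118800 rad/s
X_L = ωL = 14.25 Ω
X_C = 1/(ωC) = 4.953 Ω
Parallel: admittances add. Y = 1/R + 1/(jωL) + jωC
Y = (0.01387 + j0.1317) S
|Y| = 0.1324 S → |Z| = 1/|Y| = 7.551 Ω, ∠Z = −∠Y = -83.99°
I = V/|Z| = 22/7.551 = 2.914 A

2.914 A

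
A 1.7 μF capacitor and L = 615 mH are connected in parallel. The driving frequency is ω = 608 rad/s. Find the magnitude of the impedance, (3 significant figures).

609 Ω

X_L = ωL = 374 Ω
X_C = 1/(ωC) = 967 Ω
Parallel: admittances add. Y = 1/(jωL) + jωC
Y = (0 − j0.00164) S
|Y| = 0.00164 S → |Z| = 1/|Y| = 609 Ω, ∠Z = −∠Y = 90.0°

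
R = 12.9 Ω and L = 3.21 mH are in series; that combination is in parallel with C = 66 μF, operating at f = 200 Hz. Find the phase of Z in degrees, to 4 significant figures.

-40.76°

ω = 2πf = 1257 rad/s
X_L = ωL = 4.034 Ω
X_C = 1/(ωC) = 12.06 Ω
Branch 1 (R+jX_L): Z₁ = 12.90 + j4.034 Ω, |Z₁| = 13.52 Ω
Branch 2 (−jX_C): Z₂ = −j12.06 Ω
Parallel: Z = Z₁Z₂/(Z₁+Z₂), |Z| = 10.73 Ω, ∠Z = -40.76°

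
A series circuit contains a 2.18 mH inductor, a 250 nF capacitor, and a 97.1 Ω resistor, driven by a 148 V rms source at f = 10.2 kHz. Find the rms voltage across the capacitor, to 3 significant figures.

ω = 2πf = 64090 rad/s
X_L = ωL = 140 Ω
X_C = 1/(ωC) = 62.4 Ω
Net reactance X = X_L − X_C = 77.3 Ω
Z = 97.1 + j77.3 Ω
|Z| = √(97.1² + 77.3²) = 124 Ω
I = V/|Z| = 1.19 A
V_C = I·|Z_C| = 1.19 × 62.4 = 74.4 V

74.4 V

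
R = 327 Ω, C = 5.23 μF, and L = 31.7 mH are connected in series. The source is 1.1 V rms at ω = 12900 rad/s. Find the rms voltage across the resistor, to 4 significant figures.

0.7024 V

X_L = ωL = 408.9 Ω
X_C = 1/(ωC) = 14.82 Ω
Net reactance X = X_L − X_C = 394.1 Ω
Z = 327.0 + j394.1 Ω
|Z| = √(327.0² + 394.1²) = 512.1 Ω
I = V/|Z| = 2.148 mA
V_R = I·|Z_R| = 0.002148 × 327.0 = 0.7024 V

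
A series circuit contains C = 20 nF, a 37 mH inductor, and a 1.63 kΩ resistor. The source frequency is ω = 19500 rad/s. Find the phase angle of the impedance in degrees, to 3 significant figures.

X_L = ωL = 722 Ω
X_C = 1/(ωC) = 2560 Ω
Net reactance X = X_L − X_C = -1840 Ω
Z = 1630 − j1840 Ω
|Z| = √(1630² + 1840²) = 2460 Ω
∠Z = arctan(-1840/1630) = -48.5°

-48.5°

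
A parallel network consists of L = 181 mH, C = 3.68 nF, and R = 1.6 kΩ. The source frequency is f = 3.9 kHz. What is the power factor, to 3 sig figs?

ω = 2πf = 24500 rad/s
X_L = ωL = 4440 Ω
X_C = 1/(ωC) = 11100 Ω
Parallel: admittances add. Y = 1/R + 1/(jωL) + jωC
Y = (0.000625 − j0.000135) S
|Y| = 0.000639 S → |Z| = 1/|Y| = 1560 Ω, ∠Z = −∠Y = 12.2°
cos φ = cos(12.2°) = 0.977

0.977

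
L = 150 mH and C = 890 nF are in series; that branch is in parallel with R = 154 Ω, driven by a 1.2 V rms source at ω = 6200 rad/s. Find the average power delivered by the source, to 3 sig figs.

9.35 mW

X_L = ωL = 930 Ω
X_C = 1/(ωC) = 181 Ω
Branch 1: Z₁ = R = 154 Ω
Branch 2 (series LC): Z₂ = j(X_L − X_C) = j749 Ω
Parallel: Z = Z₁Z₂/(Z₁+Z₂), |Z| = 151 Ω, ∠Z = 11.6°
I = V/|Z| = 7.96 mA
P = VI cos φ = 1.2 × 0.00796 × cos(11.6°) = 9.35 mW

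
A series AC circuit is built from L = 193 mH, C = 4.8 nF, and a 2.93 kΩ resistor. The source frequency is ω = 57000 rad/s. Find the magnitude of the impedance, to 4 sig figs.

X_L = ωL = 11000 Ω
X_C = 1/(ωC) = 3655 Ω
Net reactance X = X_L − X_C = 7346 Ω
Z = 2930 + j7346 Ω
|Z| = √(2930² + 7346²) = 7909 Ω

7909 Ω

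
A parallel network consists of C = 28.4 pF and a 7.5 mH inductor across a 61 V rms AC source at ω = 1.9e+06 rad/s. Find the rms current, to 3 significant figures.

X_L = ωL = 14200 Ω
X_C = 1/(ωC) = 18500 Ω
Parallel: admittances add. Y = 1/(jωL) + jωC
Y = (0 − j1.62e-05) S
|Y| = 1.62e-05 S → |Z| = 1/|Y| = 61700 Ω, ∠Z = −∠Y = 90.0°
I = V/|Z| = 61/61700 = 989 μA

989 μA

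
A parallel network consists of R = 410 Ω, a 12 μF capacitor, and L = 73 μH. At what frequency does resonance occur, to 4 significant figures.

ω₀ = 1/√(LC) = 1/√(7.3e-05 × 1.2e-05) = 33790 rad/s
f₀ = ω₀/(2π) = 5.377 kHz

5.377 kHz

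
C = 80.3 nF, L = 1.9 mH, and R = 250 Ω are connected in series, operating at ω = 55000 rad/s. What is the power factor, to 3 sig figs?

X_L = ωL = 104 Ω
X_C = 1/(ωC) = 226 Ω
Net reactance X = X_L − X_C = -122 Ω
Z = 250 − j122 Ω
|Z| = √(250² + 122²) = 278 Ω
∠Z = arctan(-122/250) = -26.0°
cos φ = cos(-26.0°) = 0.899

0.899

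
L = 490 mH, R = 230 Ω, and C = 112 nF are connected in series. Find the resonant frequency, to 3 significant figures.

ω₀ = 1/√(LC) = 1/√(0.49 × 1.12e-07) = 4269 rad/s
f₀ = ω₀/(2π) = 679 Hz

679 Hz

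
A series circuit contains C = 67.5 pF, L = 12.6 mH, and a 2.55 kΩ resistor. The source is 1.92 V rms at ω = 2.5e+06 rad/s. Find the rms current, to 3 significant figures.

X_L = ωL = 31500 Ω
X_C = 1/(ωC) = 5930 Ω
Net reactance X = X_L − X_C = 25600 Ω
Z = 2550 + j25600 Ω
|Z| = √(2550² + 25600²) = 25700 Ω
I = V/|Z| = 1.92/25700 = 74.7 μA

74.7 μA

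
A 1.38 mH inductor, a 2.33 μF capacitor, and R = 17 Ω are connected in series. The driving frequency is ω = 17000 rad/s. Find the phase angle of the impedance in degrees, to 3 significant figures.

-6.00°

X_L = ωL = 23.5 Ω
X_C = 1/(ωC) = 25.2 Ω
Net reactance X = X_L − X_C = -1.79 Ω
Z = 17.0 − j1.79 Ω
|Z| = √(17.0² + 1.79²) = 17.1 Ω
∠Z = arctan(-1.79/17.0) = -6.00°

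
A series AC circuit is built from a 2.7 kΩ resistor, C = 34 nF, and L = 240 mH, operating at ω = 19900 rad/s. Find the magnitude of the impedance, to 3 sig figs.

X_L = ωL = 4780 Ω
X_C = 1/(ωC) = 1480 Ω
Net reactance X = X_L − X_C = 3300 Ω
Z = 2700 + j3300 Ω
|Z| = √(2700² + 3300²) = 4260 Ω

4260 Ω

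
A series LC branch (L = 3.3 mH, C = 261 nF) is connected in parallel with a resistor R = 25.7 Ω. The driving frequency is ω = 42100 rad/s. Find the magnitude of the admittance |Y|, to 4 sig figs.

X_L = ωL = 138.9 Ω
X_C = 1/(ωC) = 91.01 Ω
Branch 1: Z₁ = R = 25.70 Ω
Branch 2 (series LC): Z₂ = j(X_L − X_C) = j47.92 Ω
Parallel: Z = Z₁Z₂/(Z₁+Z₂), |Z| = 22.65 Ω, ∠Z = 28.20°
|Y| = 1/|Z| = 44.15 mS

44.15 mS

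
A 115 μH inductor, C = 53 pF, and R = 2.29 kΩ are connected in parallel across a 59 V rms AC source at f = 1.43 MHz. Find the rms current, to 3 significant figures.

ω = 2πf = 8.985e+06 rad/s
X_L = ωL = 1030 Ω
X_C = 1/(ωC) = 2100 Ω
Parallel: admittances add. Y = 1/R + 1/(jωL) + jωC
Y = (0.000437 − j0.000492) S
|Y| = 0.000658 S → |Z| = 1/|Y| = 1520 Ω, ∠Z = −∠Y = 48.4°
I = V/|Z| = 59/1520 = 38.8 mA

38.8 mA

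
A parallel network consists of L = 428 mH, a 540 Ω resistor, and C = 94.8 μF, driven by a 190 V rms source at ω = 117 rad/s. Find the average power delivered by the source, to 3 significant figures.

66.9 W

X_L = ωL = 50.1 Ω
X_C = 1/(ωC) = 90.2 Ω
Parallel: admittances add. Y = 1/R + 1/(jωL) + jωC
Y = (0.00185 − j0.00888) S
|Y| = 0.00907 S → |Z| = 1/|Y| = 110 Ω, ∠Z = −∠Y = 78.2°
I = V/|Z| = 1.72 A
P = VI cos φ = 190 × 1.72 × cos(78.2°) = 66.9 W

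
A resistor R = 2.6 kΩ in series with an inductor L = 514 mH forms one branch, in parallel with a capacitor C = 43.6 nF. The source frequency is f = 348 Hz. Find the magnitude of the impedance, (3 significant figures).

3060 Ω

ω = 2πf = 2187 rad/s
X_L = ωL = 1120 Ω
X_C = 1/(ωC) = 10500 Ω
Branch 1 (R+jX_L): Z₁ = 2600 + j1120 Ω, |Z₁| = 2830 Ω
Branch 2 (−jX_C): Z₂ = −j10500 Ω
Parallel: Z = Z₁Z₂/(Z₁+Z₂), |Z| = 3060 Ω, ∠Z = 7.86°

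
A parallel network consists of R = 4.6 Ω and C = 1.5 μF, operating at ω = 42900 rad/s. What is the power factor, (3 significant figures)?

X_C = 1/(ωC) = 15.5 Ω
Parallel: admittances add. Y = 1/R + jωC
Y = (0.217 + j0.0644) S
|Y| = 0.227 S → |Z| = 1/|Y| = 4.41 Ω, ∠Z = −∠Y = -16.5°
cos φ = cos(-16.5°) = 0.959

0.959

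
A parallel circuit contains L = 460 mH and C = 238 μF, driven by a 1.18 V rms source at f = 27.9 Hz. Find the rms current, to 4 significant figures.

34.60 mA

ω = 2πf = 175.3 rad/s
X_L = ωL = 80.64 Ω
X_C = 1/(ωC) = 23.97 Ω
Parallel: admittances add. Y = 1/(jωL) + jωC
Y = (0 + j0.02932) S
|Y| = 0.02932 S → |Z| = 1/|Y| = 34.11 Ω, ∠Z = −∠Y = -90.00°
I = V/|Z| = 1.18/34.11 = 34.60 mA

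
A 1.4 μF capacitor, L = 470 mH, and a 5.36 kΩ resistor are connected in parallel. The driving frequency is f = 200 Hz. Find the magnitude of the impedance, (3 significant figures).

ω = 2πf = 1257 rad/s
X_L = ωL = 591 Ω
X_C = 1/(ωC) = 568 Ω
Parallel: admittances add. Y = 1/R + 1/(jωL) + jωC
Y = (0.000187 + j6.62e-05) S
|Y| = 0.000198 S → |Z| = 1/|Y| = 5050 Ω, ∠Z = −∠Y = -19.5°

5050 Ω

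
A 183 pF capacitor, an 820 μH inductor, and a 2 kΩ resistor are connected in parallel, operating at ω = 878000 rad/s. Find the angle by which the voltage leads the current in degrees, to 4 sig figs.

67.85°

X_L = ωL = 720.0 Ω
X_C = 1/(ωC) = 6224 Ω
Parallel: admittances add. Y = 1/R + 1/(jωL) + jωC
Y = (0.0005000 − j0.001228) S
|Y| = 0.001326 S → |Z| = 1/|Y| = 754.1 Ω, ∠Z = −∠Y = 67.85°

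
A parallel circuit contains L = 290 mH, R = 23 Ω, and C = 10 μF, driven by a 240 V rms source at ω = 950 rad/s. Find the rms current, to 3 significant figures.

X_L = ωL = 276 Ω
X_C = 1/(ωC) = 105 Ω
Parallel: admittances add. Y = 1/R + 1/(jωL) + jωC
Y = (0.0435 + j0.00587) S
|Y| = 0.0439 S → |Z| = 1/|Y| = 22.8 Ω, ∠Z = −∠Y = -7.69°
I = V/|Z| = 240/22.8 = 10.5 A

10.5 A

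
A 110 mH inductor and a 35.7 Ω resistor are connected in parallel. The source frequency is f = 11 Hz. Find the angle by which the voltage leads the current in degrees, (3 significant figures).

ω = 2πf = 69.12 rad/s
X_L = ωL = 7.60 Ω
Parallel: admittances add. Y = 1/R + 1/(jωL)
Y = (0.0280 − j0.132) S
|Y| = 0.134 S → |Z| = 1/|Y| = 7.44 Ω, ∠Z = −∠Y = 78.0°

78.0°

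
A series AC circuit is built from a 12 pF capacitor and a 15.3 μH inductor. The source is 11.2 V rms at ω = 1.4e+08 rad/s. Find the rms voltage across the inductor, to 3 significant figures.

15.5 V

X_L = ωL = 2140 Ω
X_C = 1/(ωC) = 595 Ω
Net reactance X = X_L − X_C = 1550 Ω
Z = j1550 Ω
|Z| = √(0² + 1550²) = 1550 Ω
I = V/|Z| = 7.24 mA
V_L = I·|Z_L| = 0.00724 × 2140 = 15.5 V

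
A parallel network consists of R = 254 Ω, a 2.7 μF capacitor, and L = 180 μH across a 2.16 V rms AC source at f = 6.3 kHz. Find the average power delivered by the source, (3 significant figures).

18.4 mW

ω = 2πf = 39580 rad/s
X_L = ωL = 7.13 Ω
X_C = 1/(ωC) = 9.36 Ω
Parallel: admittances add. Y = 1/R + 1/(jωL) + jωC
Y = (0.00394 − j0.0335) S
|Y| = 0.0337 S → |Z| = 1/|Y| = 29.7 Ω, ∠Z = −∠Y = 83.3°
I = V/|Z| = 72.8 mA
P = VI cos φ = 2.16 × 0.0728 × cos(83.3°) = 18.4 mW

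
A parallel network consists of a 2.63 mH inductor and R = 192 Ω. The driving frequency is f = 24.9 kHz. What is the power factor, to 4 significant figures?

0.9062

ω = 2πf = 156500 rad/s
X_L = ωL = 411.5 Ω
Parallel: admittances add. Y = 1/R + 1/(jωL)
Y = (0.005208 − j0.002430) S
|Y| = 0.005747 S → |Z| = 1/|Y| = 174.0 Ω, ∠Z = −∠Y = 25.01°
cos φ = cos(25.01°) = 0.9062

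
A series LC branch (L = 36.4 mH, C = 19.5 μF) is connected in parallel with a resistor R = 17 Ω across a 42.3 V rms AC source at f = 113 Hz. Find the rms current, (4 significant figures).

ω = 2πf = 710.0 rad/s
X_L = ωL = 25.84 Ω
X_C = 1/(ωC) = 72.23 Ω
Branch 1: Z₁ = R = 17.00 Ω
Branch 2 (series LC): Z₂ = j(X_L − X_C) = −j46.38 Ω
Parallel: Z = Z₁Z₂/(Z₁+Z₂), |Z| = 15.96 Ω, ∠Z = -20.13°
I = V/|Z| = 42.3/15.96 = 2.650 A

2.650 A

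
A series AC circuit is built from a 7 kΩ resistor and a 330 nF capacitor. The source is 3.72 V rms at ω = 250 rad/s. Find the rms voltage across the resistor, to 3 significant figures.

1.86 V

X_C = 1/(ωC) = 12100 Ω
Z = 7000 − j12100 Ω
|Z| = √(7000² + 12100²) = 14000 Ω
I = V/|Z| = 266 μA
V_R = I·|Z_R| = 0.000266 × 7000 = 1.86 V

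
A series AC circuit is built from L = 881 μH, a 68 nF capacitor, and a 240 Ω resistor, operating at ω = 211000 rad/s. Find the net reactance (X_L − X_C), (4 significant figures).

X_L = ωL = 185.9 Ω
X_C = 1/(ωC) = 69.70 Ω
X = 185.9 − 69.70 = 116.2 Ω

116.2 Ω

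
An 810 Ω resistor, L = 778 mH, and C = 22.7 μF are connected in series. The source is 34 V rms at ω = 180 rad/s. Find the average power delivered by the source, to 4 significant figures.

X_L = ωL = 140.0 Ω
X_C = 1/(ωC) = 244.7 Ω
Net reactance X = X_L − X_C = -104.7 Ω
Z = 810.0 − j104.7 Ω
|Z| = √(810.0² + 104.7²) = 816.7 Ω
∠Z = arctan(-104.7/810.0) = -7.365°
I = V/|Z| = 41.63 mA
P = VI cos φ = 34 × 0.04163 × cos(-7.365°) = 1.404 W

1.404 W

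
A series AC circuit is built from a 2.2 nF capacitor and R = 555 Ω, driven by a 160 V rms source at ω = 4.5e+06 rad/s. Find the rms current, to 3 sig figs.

X_C = 1/(ωC) = 101 Ω
Z = 555 − j101 Ω
|Z| = √(555² + 101²) = 564 Ω
I = V/|Z| = 160/564 = 284 mA

284 mA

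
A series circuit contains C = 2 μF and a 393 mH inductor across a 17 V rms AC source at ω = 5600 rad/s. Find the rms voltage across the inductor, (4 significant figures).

X_L = ωL = 2201 Ω
X_C = 1/(ωC) = 89.29 Ω
Net reactance X = X_L − X_C = 2112 Ω
Z = j2112 Ω
|Z| = √(0² + 2112²) = 2112 Ω
I = V/|Z| = 8.051 mA
V_L = I·|Z_L| = 0.008051 × 2201 = 17.72 V

17.72 V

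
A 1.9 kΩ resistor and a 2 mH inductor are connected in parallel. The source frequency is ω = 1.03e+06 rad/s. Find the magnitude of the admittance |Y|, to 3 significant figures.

X_L = ωL = 2060 Ω
Parallel: admittances add. Y = 1/R + 1/(jωL)
Y = (0.000526 − j0.000485) S
|Y| = 0.000716 S → |Z| = 1/|Y| = 1400 Ω, ∠Z = −∠Y = 42.7°

716 μS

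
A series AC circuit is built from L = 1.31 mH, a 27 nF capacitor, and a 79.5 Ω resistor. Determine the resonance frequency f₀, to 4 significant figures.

ω₀ = 1/√(LC) = 1/√(0.00131 × 2.7e-08) = 168100 rad/s
f₀ = ω₀/(2π) = 26.76 kHz

26.76 kHz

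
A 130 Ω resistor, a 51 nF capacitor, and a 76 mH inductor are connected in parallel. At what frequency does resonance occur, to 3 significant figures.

ω₀ = 1/√(LC) = 1/√(0.076 × 5.1e-08) = 16060 rad/s
f₀ = ω₀/(2π) = 2.56 kHz

2.56 kHz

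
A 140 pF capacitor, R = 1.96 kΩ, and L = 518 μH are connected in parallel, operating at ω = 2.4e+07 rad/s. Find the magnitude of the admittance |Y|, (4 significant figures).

X_L = ωL = 12430 Ω
X_C = 1/(ωC) = 297.6 Ω
Parallel: admittances add. Y = 1/R + 1/(jωL) + jωC
Y = (0.0005102 + j0.003280) S
|Y| = 0.003319 S → |Z| = 1/|Y| = 301.3 Ω, ∠Z = −∠Y = -81.16°

3.319 mS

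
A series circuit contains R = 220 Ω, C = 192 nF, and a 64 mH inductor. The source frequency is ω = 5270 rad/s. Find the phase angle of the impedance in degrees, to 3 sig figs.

X_L = ωL = 337 Ω
X_C = 1/(ωC) = 988 Ω
Net reactance X = X_L − X_C = -651 Ω
Z = 220 − j651 Ω
|Z| = √(220² + 651²) = 687 Ω
∠Z = arctan(-651/220) = -71.3°

-71.3°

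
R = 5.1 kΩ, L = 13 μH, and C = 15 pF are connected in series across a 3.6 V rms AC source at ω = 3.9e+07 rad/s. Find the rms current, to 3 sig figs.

687 μA

X_L = ωL = 507 Ω
X_C = 1/(ωC) = 1710 Ω
Net reactance X = X_L − X_C = -1200 Ω
Z = 5100 − j1200 Ω
|Z| = √(5100² + 1200²) = 5240 Ω
I = V/|Z| = 3.6/5240 = 687 μA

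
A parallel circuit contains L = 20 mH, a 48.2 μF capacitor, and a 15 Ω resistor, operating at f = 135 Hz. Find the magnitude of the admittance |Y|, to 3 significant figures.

69.1 mS

ω = 2πf = 848.2 rad/s
X_L = ωL = 17.0 Ω
X_C = 1/(ωC) = 24.5 Ω
Parallel: admittances add. Y = 1/R + 1/(jωL) + jωC
Y = (0.0667 − j0.0181) S
|Y| = 0.0691 S → |Z| = 1/|Y| = 14.5 Ω, ∠Z = −∠Y = 15.2°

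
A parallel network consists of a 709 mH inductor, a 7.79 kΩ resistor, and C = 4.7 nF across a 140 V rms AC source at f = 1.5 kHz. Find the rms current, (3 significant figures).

ω = 2πf = 9425 rad/s
X_L = ωL = 6680 Ω
X_C = 1/(ωC) = 22600 Ω
Parallel: admittances add. Y = 1/R + 1/(jωL) + jωC
Y = (0.000128 − j0.000105) S
|Y| = 0.000166 S → |Z| = 1/|Y| = 6020 Ω, ∠Z = −∠Y = 39.4°
I = V/|Z| = 140/6020 = 23.2 mA

23.2 mA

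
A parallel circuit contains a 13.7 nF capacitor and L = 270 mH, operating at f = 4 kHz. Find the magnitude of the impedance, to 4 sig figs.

5077 Ω

ω = 2πf = 25130 rad/s
X_L = ωL = 6786 Ω
X_C = 1/(ωC) = 2904 Ω
Parallel: admittances add. Y = 1/(jωL) + jωC
Y = (0 + j0.0001970) S
|Y| = 0.0001970 S → |Z| = 1/|Y| = 5077 Ω, ∠Z = −∠Y = -90.00°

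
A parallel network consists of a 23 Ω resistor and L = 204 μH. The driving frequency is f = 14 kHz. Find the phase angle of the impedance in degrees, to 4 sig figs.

ω = 2πf = 87960 rad/s
X_L = ωL = 17.94 Ω
Parallel: admittances add. Y = 1/R + 1/(jωL)
Y = (0.04348 − j0.05573) S
|Y| = 0.07068 S → |Z| = 1/|Y| = 14.15 Ω, ∠Z = −∠Y = 52.04°

52.04°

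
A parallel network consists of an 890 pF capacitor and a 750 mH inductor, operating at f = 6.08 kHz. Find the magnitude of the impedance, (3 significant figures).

ω = 2πf = 38200 rad/s
X_L = ωL = 28700 Ω
X_C = 1/(ωC) = 29400 Ω
Parallel: admittances add. Y = 1/(jωL) + jωC
Y = (0 − j9.03e-07) S
|Y| = 9.03e-07 S → |Z| = 1/|Y| = 1.11e+06 Ω, ∠Z = −∠Y = 90.0°

1.11e+06 Ω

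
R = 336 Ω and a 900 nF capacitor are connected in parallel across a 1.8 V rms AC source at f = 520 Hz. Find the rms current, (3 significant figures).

7.53 mA

ω = 2πf = 3267 rad/s
X_C = 1/(ωC) = 340 Ω
Parallel: admittances add. Y = 1/R + jωC
Y = (0.00298 + j0.00294) S
|Y| = 0.00418 S → |Z| = 1/|Y| = 239 Ω, ∠Z = −∠Y = -44.7°
I = V/|Z| = 1.8/239 = 7.53 mA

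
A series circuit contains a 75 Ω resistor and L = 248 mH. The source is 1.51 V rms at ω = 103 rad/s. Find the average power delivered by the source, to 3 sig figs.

X_L = ωL = 25.5 Ω
Z = 75.0 + j25.5 Ω
|Z| = √(75.0² + 25.5²) = 79.2 Ω
∠Z = arctan(25.5/75.0) = 18.8°
I = V/|Z| = 19.1 mA
P = VI cos φ = 1.51 × 0.0191 × cos(18.8°) = 27.2 mW

27.2 mW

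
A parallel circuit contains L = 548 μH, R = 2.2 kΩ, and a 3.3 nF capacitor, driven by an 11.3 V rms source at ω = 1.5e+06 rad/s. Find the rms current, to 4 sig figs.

X_L = ωL = 822.0 Ω
X_C = 1/(ωC) = 202.0 Ω
Parallel: admittances add. Y = 1/R + 1/(jωL) + jωC
Y = (0.0004545 + j0.003733) S
|Y| = 0.003761 S → |Z| = 1/|Y| = 265.9 Ω, ∠Z = −∠Y = -83.06°
I = V/|Z| = 11.3/265.9 = 42.50 mA

42.50 mA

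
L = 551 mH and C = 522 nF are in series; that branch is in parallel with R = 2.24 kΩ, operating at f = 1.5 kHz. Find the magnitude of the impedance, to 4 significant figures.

2044 Ω

ω = 2πf = 9425 rad/s
X_L = ωL = 5193 Ω
X_C = 1/(ωC) = 203.3 Ω
Branch 1: Z₁ = R = 2240 Ω
Branch 2 (series LC): Z₂ = j(X_L − X_C) = j4990 Ω
Parallel: Z = Z₁Z₂/(Z₁+Z₂), |Z| = 2044 Ω, ∠Z = 24.18°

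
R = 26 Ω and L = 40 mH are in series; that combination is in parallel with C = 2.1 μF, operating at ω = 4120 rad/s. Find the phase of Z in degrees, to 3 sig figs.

X_L = ωL = 165 Ω
X_C = 1/(ωC) = 116 Ω
Branch 1 (R+jX_L): Z₁ = 26.0 + j165 Ω, |Z₁| = 167 Ω
Branch 2 (−jX_C): Z₂ = −j116 Ω
Parallel: Z = Z₁Z₂/(Z₁+Z₂), |Z| = 346 Ω, ∠Z = -71.1°

-71.1°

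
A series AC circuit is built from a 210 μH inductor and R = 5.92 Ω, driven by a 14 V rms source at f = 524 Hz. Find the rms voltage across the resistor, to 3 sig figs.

ω = 2πf = 3292 rad/s
X_L = ωL = 0.691 Ω
Z = 5.92 + j0.691 Ω
|Z| = √(5.92² + 0.691²) = 5.96 Ω
I = V/|Z| = 2.35 A
V_R = I·|Z_R| = 2.35 × 5.92 = 13.9 V

13.9 V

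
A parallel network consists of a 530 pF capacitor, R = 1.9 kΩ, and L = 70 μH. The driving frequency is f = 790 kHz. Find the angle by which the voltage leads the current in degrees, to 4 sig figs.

25.16°

ω = 2πf = 4.964e+06 rad/s
X_L = ωL = 347.5 Ω
X_C = 1/(ωC) = 380.1 Ω
Parallel: admittances add. Y = 1/R + 1/(jωL) + jωC
Y = (0.0005263 − j0.0002473) S
|Y| = 0.0005815 S → |Z| = 1/|Y| = 1720 Ω, ∠Z = −∠Y = 25.16°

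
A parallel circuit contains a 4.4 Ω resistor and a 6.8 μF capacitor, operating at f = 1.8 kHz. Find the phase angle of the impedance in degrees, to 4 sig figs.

ω = 2πf = 11310 rad/s
X_C = 1/(ωC) = 13.00 Ω
Parallel: admittances add. Y = 1/R + jωC
Y = (0.2273 + j0.07691) S
|Y| = 0.2399 S → |Z| = 1/|Y| = 4.168 Ω, ∠Z = −∠Y = -18.70°

-18.70°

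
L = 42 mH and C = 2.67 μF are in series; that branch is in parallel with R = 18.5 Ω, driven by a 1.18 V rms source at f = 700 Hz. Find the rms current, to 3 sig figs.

ω = 2πf = 4398 rad/s
X_L = ωL = 185 Ω
X_C = 1/(ωC) = 85.2 Ω
Branch 1: Z₁ = R = 18.5 Ω
Branch 2 (series LC): Z₂ = j(X_L − X_C) = j99.6 Ω
Parallel: Z = Z₁Z₂/(Z₁+Z₂), |Z| = 18.2 Ω, ∠Z = 10.5°
I = V/|Z| = 1.18/18.2 = 64.9 mA

64.9 mA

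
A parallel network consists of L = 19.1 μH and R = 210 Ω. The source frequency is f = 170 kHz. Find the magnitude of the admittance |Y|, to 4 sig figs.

ω = 2πf = 1.068e+06 rad/s
X_L = ωL = 20.40 Ω
Parallel: admittances add. Y = 1/R + 1/(jωL)
Y = (0.004762 − j0.04902) S
|Y| = 0.04925 S → |Z| = 1/|Y| = 20.31 Ω, ∠Z = −∠Y = 84.45°

49.25 mS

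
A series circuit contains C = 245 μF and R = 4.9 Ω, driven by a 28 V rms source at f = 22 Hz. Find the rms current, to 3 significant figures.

935 mA

ω = 2πf = 138.2 rad/s
X_C = 1/(ωC) = 29.5 Ω
Z = 4.90 − j29.5 Ω
|Z| = √(4.90² + 29.5²) = 29.9 Ω
I = V/|Z| = 28/29.9 = 935 mA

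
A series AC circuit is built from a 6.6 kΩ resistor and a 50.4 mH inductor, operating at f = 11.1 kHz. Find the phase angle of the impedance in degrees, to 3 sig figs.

28.0°

ω = 2πf = 69740 rad/s
X_L = ωL = 3520 Ω
Z = 6600 + j3520 Ω
|Z| = √(6600² + 3520²) = 7480 Ω
∠Z = arctan(3520/6600) = 28.0°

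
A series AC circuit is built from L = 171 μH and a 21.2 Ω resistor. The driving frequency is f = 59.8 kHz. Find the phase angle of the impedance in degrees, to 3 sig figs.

ω = 2πf = 375700 rad/s
X_L = ωL = 64.3 Ω
Z = 21.2 + j64.3 Ω
|Z| = √(21.2² + 64.3²) = 67.7 Ω
∠Z = arctan(64.3/21.2) = 71.7°

71.7°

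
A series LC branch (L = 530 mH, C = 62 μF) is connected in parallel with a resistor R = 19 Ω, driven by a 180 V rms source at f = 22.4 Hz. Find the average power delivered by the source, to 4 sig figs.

ω = 2πf = 140.7 rad/s
X_L = ωL = 74.59 Ω
X_C = 1/(ωC) = 114.6 Ω
Branch 1: Z₁ = R = 19.00 Ω
Branch 2 (series LC): Z₂ = j(X_L − X_C) = −j40.00 Ω
Parallel: Z = Z₁Z₂/(Z₁+Z₂), |Z| = 17.16 Ω, ∠Z = -25.40°
I = V/|Z| = 10.49 A
P = VI cos φ = 180 × 10.49 × cos(-25.40°) = 1.705 kW

1.705 kW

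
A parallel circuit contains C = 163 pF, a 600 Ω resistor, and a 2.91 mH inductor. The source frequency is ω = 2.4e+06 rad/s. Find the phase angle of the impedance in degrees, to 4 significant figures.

X_L = ωL = 6984 Ω
X_C = 1/(ωC) = 2556 Ω
Parallel: admittances add. Y = 1/R + 1/(jωL) + jωC
Y = (0.001667 + j0.0002480) S
|Y| = 0.001685 S → |Z| = 1/|Y| = 593.5 Ω, ∠Z = −∠Y = -8.464°

-8.464°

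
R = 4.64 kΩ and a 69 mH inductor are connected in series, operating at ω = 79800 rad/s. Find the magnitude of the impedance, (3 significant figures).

7200 Ω

X_L = ωL = 5510 Ω
Z = 4640 + j5510 Ω
|Z| = √(4640² + 5510²) = 7200 Ω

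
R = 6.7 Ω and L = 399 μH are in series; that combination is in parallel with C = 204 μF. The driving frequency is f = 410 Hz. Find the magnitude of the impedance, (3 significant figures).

1.91 Ω

ω = 2πf = 2576 rad/s
X_L = ωL = 1.03 Ω
X_C = 1/(ωC) = 1.90 Ω
Branch 1 (R+jX_L): Z₁ = 6.70 + j1.03 Ω, |Z₁| = 6.78 Ω
Branch 2 (−jX_C): Z₂ = −j1.90 Ω
Parallel: Z = Z₁Z₂/(Z₁+Z₂), |Z| = 1.91 Ω, ∠Z = -73.8°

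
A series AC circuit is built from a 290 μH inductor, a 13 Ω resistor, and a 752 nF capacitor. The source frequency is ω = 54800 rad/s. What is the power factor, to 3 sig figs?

X_L = ωL = 15.9 Ω
X_C = 1/(ωC) = 24.3 Ω
Net reactance X = X_L − X_C = -8.37 Ω
Z = 13.0 − j8.37 Ω
|Z| = √(13.0² + 8.37²) = 15.5 Ω
∠Z = arctan(-8.37/13.0) = -32.8°
cos φ = cos(-32.8°) = 0.841

0.841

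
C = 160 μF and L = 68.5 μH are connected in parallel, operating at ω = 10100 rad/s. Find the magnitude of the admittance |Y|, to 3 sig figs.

X_L = ωL = 0.692 Ω
X_C = 1/(ωC) = 0.619 Ω
Parallel: admittances add. Y = 1/(jωL) + jωC
Y = (0 + j0.171) S
|Y| = 0.171 S → |Z| = 1/|Y| = 5.86 Ω, ∠Z = −∠Y = -90.0°

171 mS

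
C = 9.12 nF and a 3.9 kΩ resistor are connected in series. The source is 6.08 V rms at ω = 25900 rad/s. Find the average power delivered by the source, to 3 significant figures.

X_C = 1/(ωC) = 4230 Ω
Z = 3900 − j4230 Ω
|Z| = √(3900² + 4230²) = 5760 Ω
∠Z = arctan(-4230/3900) = -47.3°
I = V/|Z| = 1.06 mA
P = VI cos φ = 6.08 × 0.00106 × cos(-47.3°) = 4.35 mW

4.35 mW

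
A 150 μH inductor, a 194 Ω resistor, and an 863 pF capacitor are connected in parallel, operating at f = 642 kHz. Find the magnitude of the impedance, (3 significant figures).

ω = 2πf = 4.034e+06 rad/s
X_L = ωL = 605 Ω
X_C = 1/(ωC) = 287 Ω
Parallel: admittances add. Y = 1/R + 1/(jωL) + jωC
Y = (0.00515 + j0.00183) S
|Y| = 0.00547 S → |Z| = 1/|Y| = 183 Ω, ∠Z = −∠Y = -19.5°

183 Ω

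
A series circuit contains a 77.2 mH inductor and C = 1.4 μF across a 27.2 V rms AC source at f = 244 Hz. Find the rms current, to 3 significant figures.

78.3 mA

ω = 2πf = 1533 rad/s
X_L = ωL = 118 Ω
X_C = 1/(ωC) = 466 Ω
Net reactance X = X_L − X_C = -348 Ω
Z = − j348 Ω
|Z| = √(0² + 348²) = 348 Ω
I = V/|Z| = 27.2/348 = 78.3 mA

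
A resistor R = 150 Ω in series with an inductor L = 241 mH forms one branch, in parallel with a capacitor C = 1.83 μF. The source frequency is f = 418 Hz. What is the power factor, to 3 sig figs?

ω = 2πf = 2626 rad/s
X_L = ωL = 633 Ω
X_C = 1/(ωC) = 208 Ω
Branch 1 (R+jX_L): Z₁ = 150 + j633 Ω, |Z₁| = 650 Ω
Branch 2 (−jX_C): Z₂ = −j208 Ω
Parallel: Z = Z₁Z₂/(Z₁+Z₂), |Z| = 300 Ω, ∠Z = -83.9°
cos φ = cos(-83.9°) = 0.106

0.106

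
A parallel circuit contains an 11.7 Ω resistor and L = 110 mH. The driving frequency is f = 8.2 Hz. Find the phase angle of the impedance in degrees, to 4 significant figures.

64.15°

ω = 2πf = 51.52 rad/s
X_L = ωL = 5.667 Ω
Parallel: admittances add. Y = 1/R + 1/(jωL)
Y = (0.08547 − j0.1764) S
|Y| = 0.1961 S → |Z| = 1/|Y| = 5.101 Ω, ∠Z = −∠Y = 64.15°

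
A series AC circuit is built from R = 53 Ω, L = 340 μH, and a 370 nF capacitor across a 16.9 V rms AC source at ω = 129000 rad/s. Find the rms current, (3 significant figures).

X_L = ωL = 43.9 Ω
X_C = 1/(ωC) = 21.0 Ω
Net reactance X = X_L − X_C = 22.9 Ω
Z = 53.0 + j22.9 Ω
|Z| = √(53.0² + 22.9²) = 57.7 Ω
I = V/|Z| = 16.9/57.7 = 293 mA

293 mA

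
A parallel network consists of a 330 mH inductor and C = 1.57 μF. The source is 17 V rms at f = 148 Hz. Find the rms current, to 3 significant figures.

30.6 mA

ω = 2πf = 929.9 rad/s
X_L = ωL = 307 Ω
X_C = 1/(ωC) = 685 Ω
Parallel: admittances add. Y = 1/(jωL) + jωC
Y = (0 − j0.00180) S
|Y| = 0.00180 S → |Z| = 1/|Y| = 556 Ω, ∠Z = −∠Y = 90.0°
I = V/|Z| = 17/556 = 30.6 mA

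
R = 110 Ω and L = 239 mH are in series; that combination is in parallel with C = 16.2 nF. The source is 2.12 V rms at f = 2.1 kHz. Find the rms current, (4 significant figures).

ω = 2πf = 13190 rad/s
X_L = ωL = 3154 Ω
X_C = 1/(ωC) = 4678 Ω
Branch 1 (R+jX_L): Z₁ = 110.0 + j3154 Ω, |Z₁| = 3155 Ω
Branch 2 (−jX_C): Z₂ = −j4678 Ω
Parallel: Z = Z₁Z₂/(Z₁+Z₂), |Z| = 9657 Ω, ∠Z = 83.88°
I = V/|Z| = 2.12/9657 = 219.5 μA

219.5 μA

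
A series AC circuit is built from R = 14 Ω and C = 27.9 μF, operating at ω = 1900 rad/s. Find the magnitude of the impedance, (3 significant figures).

X_C = 1/(ωC) = 18.9 Ω
Z = 14.0 − j18.9 Ω
|Z| = √(14.0² + 18.9²) = 23.5 Ω

23.5 Ω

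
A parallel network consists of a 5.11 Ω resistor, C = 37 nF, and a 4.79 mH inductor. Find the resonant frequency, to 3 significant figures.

12.0 kHz

ω₀ = 1/√(LC) = 1/√(0.00479 × 3.7e-08) = 75120 rad/s
f₀ = ω₀/(2π) = 12.0 kHz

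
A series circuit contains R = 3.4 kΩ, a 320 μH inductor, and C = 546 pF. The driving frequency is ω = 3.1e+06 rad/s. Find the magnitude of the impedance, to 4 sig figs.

3424 Ω

X_L = ωL = 992.0 Ω
X_C = 1/(ωC) = 590.8 Ω
Net reactance X = X_L − X_C = 401.2 Ω
Z = 3400 + j401.2 Ω
|Z| = √(3400² + 401.2²) = 3424 Ω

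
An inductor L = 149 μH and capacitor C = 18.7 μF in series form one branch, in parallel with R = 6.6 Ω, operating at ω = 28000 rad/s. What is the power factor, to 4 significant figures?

X_L = ωL = 4.172 Ω
X_C = 1/(ωC) = 1.910 Ω
Branch 1: Z₁ = R = 6.600 Ω
Branch 2 (series LC): Z₂ = j(X_L − X_C) = j2.262 Ω
Parallel: Z = Z₁Z₂/(Z₁+Z₂), |Z| = 2.140 Ω, ∠Z = 71.08°
cos φ = cos(71.08°) = 0.3242

0.3242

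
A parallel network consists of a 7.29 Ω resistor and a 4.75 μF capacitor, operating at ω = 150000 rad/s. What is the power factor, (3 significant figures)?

0.189

X_C = 1/(ωC) = 1.40 Ω
Parallel: admittances add. Y = 1/R + jωC
Y = (0.137 + j0.713) S
|Y| = 0.726 S → |Z| = 1/|Y| = 1.38 Ω, ∠Z = −∠Y = -79.1°
cos φ = cos(-79.1°) = 0.189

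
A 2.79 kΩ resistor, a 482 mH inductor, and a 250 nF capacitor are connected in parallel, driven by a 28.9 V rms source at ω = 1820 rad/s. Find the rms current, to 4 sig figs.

X_L = ωL = 877.2 Ω
X_C = 1/(ωC) = 2198 Ω
Parallel: admittances add. Y = 1/R + 1/(jωL) + jωC
Y = (0.0003584 − j0.0006849) S
|Y| = 0.0007731 S → |Z| = 1/|Y| = 1294 Ω, ∠Z = −∠Y = 62.38°
I = V/|Z| = 28.9/1294 = 22.34 mA

22.34 mA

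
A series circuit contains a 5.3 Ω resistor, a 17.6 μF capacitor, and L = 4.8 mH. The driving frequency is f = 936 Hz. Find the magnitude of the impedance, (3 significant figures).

ω = 2πf = 5881 rad/s
X_L = ωL = 28.2 Ω
X_C = 1/(ωC) = 9.66 Ω
Net reactance X = X_L − X_C = 18.6 Ω
Z = 5.30 + j18.6 Ω
|Z| = √(5.30² + 18.6²) = 19.3 Ω

19.3 Ω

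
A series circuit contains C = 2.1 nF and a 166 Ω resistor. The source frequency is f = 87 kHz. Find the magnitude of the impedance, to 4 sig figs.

ω = 2πf = 546600 rad/s
X_C = 1/(ωC) = 871.1 Ω
Z = 166.0 − j871.1 Ω
|Z| = √(166.0² + 871.1²) = 886.8 Ω

886.8 Ω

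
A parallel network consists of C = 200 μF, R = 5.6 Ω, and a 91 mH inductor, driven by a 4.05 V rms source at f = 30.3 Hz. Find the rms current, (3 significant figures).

ω = 2πf = 190.4 rad/s
X_L = ωL = 17.3 Ω
X_C = 1/(ωC) = 26.3 Ω
Parallel: admittances add. Y = 1/R + 1/(jωL) + jωC
Y = (0.179 − j0.0196) S
|Y| = 0.180 S → |Z| = 1/|Y| = 5.57 Ω, ∠Z = −∠Y = 6.28°
I = V/|Z| = 4.05/5.57 = 728 mA

728 mA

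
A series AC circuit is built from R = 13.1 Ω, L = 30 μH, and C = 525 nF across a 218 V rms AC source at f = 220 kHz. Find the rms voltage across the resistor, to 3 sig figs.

67.7 V

ω = 2πf = 1.382e+06 rad/s
X_L = ωL = 41.5 Ω
X_C = 1/(ωC) = 1.38 Ω
Net reactance X = X_L − X_C = 40.1 Ω
Z = 13.1 + j40.1 Ω
|Z| = √(13.1² + 40.1²) = 42.2 Ω
I = V/|Z| = 5.17 A
V_R = I·|Z_R| = 5.17 × 13.1 = 67.7 V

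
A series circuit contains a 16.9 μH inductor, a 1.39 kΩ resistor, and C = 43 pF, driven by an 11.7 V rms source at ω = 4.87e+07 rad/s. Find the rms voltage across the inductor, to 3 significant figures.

6.72 V

X_L = ωL = 823 Ω
X_C = 1/(ωC) = 478 Ω
Net reactance X = X_L − X_C = 345 Ω
Z = 1390 + j345 Ω
|Z| = √(1390² + 345²) = 1430 Ω
I = V/|Z| = 8.17 mA
V_L = I·|Z_L| = 0.00817 × 823 = 6.72 V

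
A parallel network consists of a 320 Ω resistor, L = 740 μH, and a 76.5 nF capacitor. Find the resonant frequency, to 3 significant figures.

ω₀ = 1/√(LC) = 1/√(0.00074 × 7.65e-08) = 132900 rad/s
f₀ = ω₀/(2π) = 21.2 kHz

21.2 kHz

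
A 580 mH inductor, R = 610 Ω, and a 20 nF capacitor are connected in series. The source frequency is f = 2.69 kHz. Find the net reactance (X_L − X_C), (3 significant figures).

ω = 2πf = 16900 rad/s
X_L = ωL = 9800 Ω
X_C = 1/(ωC) = 2960 Ω
X = 9800 − 2960 = 6840 Ω

6840 Ω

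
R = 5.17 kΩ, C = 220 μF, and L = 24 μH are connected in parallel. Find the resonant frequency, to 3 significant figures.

ω₀ = 1/√(LC) = 1/√(2.4e-05 × 0.00022) = 13760 rad/s
f₀ = ω₀/(2π) = 2.19 kHz

2.19 kHz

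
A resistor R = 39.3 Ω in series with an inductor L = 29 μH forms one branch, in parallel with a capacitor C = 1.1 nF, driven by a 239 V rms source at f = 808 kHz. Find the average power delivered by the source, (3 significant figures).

ω = 2πf = 5.077e+06 rad/s
X_L = ωL = 147 Ω
X_C = 1/(ωC) = 179 Ω
Branch 1 (R+jX_L): Z₁ = 39.3 + j147 Ω, |Z₁| = 152 Ω
Branch 2 (−jX_C): Z₂ = −j179 Ω
Parallel: Z = Z₁Z₂/(Z₁+Z₂), |Z| = 539 Ω, ∠Z = 24.1°
I = V/|Z| = 443 mA
P = VI cos φ = 239 × 0.443 × cos(24.1°) = 96.7 W

96.7 W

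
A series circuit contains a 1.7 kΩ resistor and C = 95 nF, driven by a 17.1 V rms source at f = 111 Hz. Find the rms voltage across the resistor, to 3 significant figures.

1.91 V

ω = 2πf = 697.4 rad/s
X_C = 1/(ωC) = 15100 Ω
Z = 1700 − j15100 Ω
|Z| = √(1700² + 15100²) = 15200 Ω
I = V/|Z| = 1.13 mA
V_R = I·|Z_R| = 0.00113 × 1700 = 1.91 V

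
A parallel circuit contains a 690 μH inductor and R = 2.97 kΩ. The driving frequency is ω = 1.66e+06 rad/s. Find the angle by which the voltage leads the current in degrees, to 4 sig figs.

68.91°

X_L = ωL = 1145 Ω
Parallel: admittances add. Y = 1/R + 1/(jωL)
Y = (0.0003367 − j0.0008731) S
|Y| = 0.0009357 S → |Z| = 1/|Y| = 1069 Ω, ∠Z = −∠Y = 68.91°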